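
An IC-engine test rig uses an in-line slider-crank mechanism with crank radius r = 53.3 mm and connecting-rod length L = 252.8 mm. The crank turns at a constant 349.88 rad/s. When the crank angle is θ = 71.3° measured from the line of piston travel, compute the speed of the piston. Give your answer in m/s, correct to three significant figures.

18.9

ω = 349.9 rad/s
For an in-line slider-crank, x = r cosθ + √(L² − r² sin²θ), so v = −rω sinθ·[1 + r cosθ/√(L² − r² sin²θ)].
With r = 0.0533 m, L = 0.2528 m, θ = 71.3°: √(L² − r² sin²θ) = 0.24771 m.
v = −0.0533·349.9·0.94721·[1 + 0.0533·0.32061/0.24771] = -18.883 m/s.
|v| = 18.883 m/s.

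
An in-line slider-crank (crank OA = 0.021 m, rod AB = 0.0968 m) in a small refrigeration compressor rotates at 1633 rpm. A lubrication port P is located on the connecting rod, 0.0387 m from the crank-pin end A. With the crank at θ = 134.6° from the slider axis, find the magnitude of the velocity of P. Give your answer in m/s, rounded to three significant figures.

ω = 171 rad/s.  Crank-pin speed |V_A| = rω = 3.5912 m/s, perpendicular to OA.
Rod angle: sinφ = −(r/L) sinθ ⇒ φ = -8.886°; ω_rod = −rω cosθ/√(L²−r²sin²θ) = +26.365 rad/s.
V_P = V_A + ω_rod × AP, with AP = 0.0387 m along the rod.
Components: V_Px = −rω sinθ − a·ω_rod·sinφ = -2.3994 m/s;  V_Py = rω cosθ + a·ω_rod·cosφ = -1.5134 m/s.
|V_P| = √(V_Px² + V_Py²) = 2.8368 m/s.

2.84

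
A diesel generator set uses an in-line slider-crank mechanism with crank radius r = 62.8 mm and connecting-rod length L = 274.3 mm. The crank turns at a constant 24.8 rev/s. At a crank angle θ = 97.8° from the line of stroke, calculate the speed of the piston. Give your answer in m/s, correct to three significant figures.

9.39

ω = 2π·24.8 = 155.8 rad/s
For an in-line slider-crank, x = r cosθ + √(L² − r² sin²θ), so v = −rω sinθ·[1 + r cosθ/√(L² − r² sin²θ)].
With r = 0.0628 m, L = 0.2743 m, θ = 97.8°: √(L² − r² sin²θ) = 0.26715 m.
v = −0.0628·155.8·0.99075·[1 + 0.0628·-0.13572/0.26715] = -9.3858 m/s.
|v| = 9.3858 m/s.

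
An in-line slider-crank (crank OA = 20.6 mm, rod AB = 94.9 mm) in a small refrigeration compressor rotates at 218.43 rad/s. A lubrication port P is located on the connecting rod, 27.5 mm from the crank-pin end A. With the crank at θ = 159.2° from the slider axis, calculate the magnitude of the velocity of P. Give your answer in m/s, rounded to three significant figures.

3.34

ω = 218.4 rad/s.  Crank-pin speed |V_A| = rω = 4.4997 m/s, perpendicular to OA.
Rod angle: sinφ = −(r/L) sinθ ⇒ φ = -4.421°; ω_rod = −rω cosθ/√(L²−r²sin²θ) = +44.457 rad/s.
V_P = V_A + ω_rod × AP, with AP = 0.0275 m along the rod.
Components: V_Px = −rω sinθ − a·ω_rod·sinφ = -1.5036 m/s;  V_Py = rω cosθ + a·ω_rod·cosφ = -2.9875 m/s.
|V_P| = √(V_Px² + V_Py²) = 3.3445 m/s.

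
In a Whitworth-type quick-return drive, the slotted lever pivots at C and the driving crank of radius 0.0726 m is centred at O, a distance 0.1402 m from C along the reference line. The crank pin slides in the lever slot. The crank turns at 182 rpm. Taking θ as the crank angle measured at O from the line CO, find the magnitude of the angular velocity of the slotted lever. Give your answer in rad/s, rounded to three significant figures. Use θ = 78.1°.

4.82

ω = 19.06 rad/s (from 182 rpm).
Crank pin A relative to C: A = (d + r cosθ, r sinθ); lever angle φ = atan2(r sinθ, d + r cosθ).
Differentiating tanφ: φ̇ = rω(d cosθ + r)/(d² + r² + 2dr cosθ).
d² + r² + 2dr cosθ = |CA|² = 0.0291245 m²;  d cosθ + r = +0.10151 m.
|ω_lever| = |0.0726·19.06·+0.10151| / 0.0291245 = 4.8227 rad/s.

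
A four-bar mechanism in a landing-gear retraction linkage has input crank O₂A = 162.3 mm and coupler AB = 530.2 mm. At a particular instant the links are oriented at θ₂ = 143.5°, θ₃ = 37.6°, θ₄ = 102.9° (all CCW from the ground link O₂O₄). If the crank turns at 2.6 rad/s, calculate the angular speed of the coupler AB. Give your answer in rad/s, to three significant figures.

ω₂ = 2.6 rad/s
Differentiating the loop-closure r₂e^{iθ₂}+r₃e^{iθ₃}=r₁+r₄e^{iθ₄} gives r₂ω₂e^{iθ₂}+r₃ω₃e^{iθ₃}=r₄ω₄e^{iθ₄}.
Eliminating the other unknown: ω₃ = r₂ω₂ sin(θ₄−θ₂) / [r₃ sin(θ₃−θ₄)].
Numerator sine = -0.65077; denominator sine = -0.90851.
Result = 0.1623·2.6·(-0.65077) / (0.5302·(-0.90851)) = +0.5701 rad/s; magnitude 0.5701 rad/s.

0.570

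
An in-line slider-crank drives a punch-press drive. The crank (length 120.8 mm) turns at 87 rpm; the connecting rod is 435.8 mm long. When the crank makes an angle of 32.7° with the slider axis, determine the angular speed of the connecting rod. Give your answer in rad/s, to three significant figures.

ω = 9.111 rad/s (converted from 87 rpm).
The rod makes angle φ with the slider axis where L sinφ = r sinθ; differentiating, L cosφ·φ̇ = r ω cosθ.
L cosφ = √(L² − r² sin²θ) = 0.43089 m.
|ω_rod| = r ω |cosθ| / √(L² − r² sin²θ) = 0.1208·9.111·0.84151/0.43089 = 2.1494 rad/s.

2.15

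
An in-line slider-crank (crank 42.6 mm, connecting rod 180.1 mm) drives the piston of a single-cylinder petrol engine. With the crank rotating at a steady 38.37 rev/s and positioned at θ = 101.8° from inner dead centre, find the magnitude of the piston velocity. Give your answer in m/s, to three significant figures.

9.55

ω = 2π·38.4 = 241.1 rad/s
For an in-line slider-crank, x = r cosθ + √(L² − r² sin²θ), so v = −rω sinθ·[1 + r cosθ/√(L² − r² sin²θ)].
With r = 0.0426 m, L = 0.1801 m, θ = 101.8°: √(L² − r² sin²θ) = 0.17521 m.
v = −0.0426·241.1·0.97887·[1 + 0.0426·-0.20450/0.17521] = -9.5534 m/s.
|v| = 9.5534 m/s.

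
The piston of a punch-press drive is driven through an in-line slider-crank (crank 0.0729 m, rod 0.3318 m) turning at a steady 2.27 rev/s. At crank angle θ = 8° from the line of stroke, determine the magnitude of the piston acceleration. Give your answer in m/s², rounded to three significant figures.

ω = 2π·2.27 = 14.26 rad/s
x(θ) = r cosθ + √(L² − r² sin²θ); with ω constant, a = ω²·d²x/dθ².
d²x/dθ² = −r cosθ − r²(cos2θ)/√u − r⁴ sin²2θ/(4u^{3/2}),  u = L² − r² sin²θ = 0.109988 m².
Substituting r = 0.0729 m, L = 0.3318 m, θ = 8°: d²x/dθ² = -0.087609 m.
a = ω²·d²x/dθ² = (14.26)²·(-0.087609) = -17.822 m/s²;  |a| = 17.822 m/s².

17.8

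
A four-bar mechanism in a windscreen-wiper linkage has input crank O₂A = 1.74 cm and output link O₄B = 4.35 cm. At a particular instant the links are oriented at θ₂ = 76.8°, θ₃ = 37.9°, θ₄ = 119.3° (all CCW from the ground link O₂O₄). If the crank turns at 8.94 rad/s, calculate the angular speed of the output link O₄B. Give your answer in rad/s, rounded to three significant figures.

ω₂ = 8.94 rad/s
Differentiating the loop-closure r₂e^{iθ₂}+r₃e^{iθ₃}=r₁+r₄e^{iθ₄} gives r₂ω₂e^{iθ₂}+r₃ω₃e^{iθ₃}=r₄ω₄e^{iθ₄}.
Eliminating the other unknown: ω₄ = r₂ω₂ sin(θ₂−θ₃) / [r₄ sin(θ₄−θ₃)].
Numerator sine = +0.62796; denominator sine = +0.98876.
Result = 0.0174·8.94·(+0.62796) / (0.0435·(+0.98876)) = +2.2711 rad/s; magnitude 2.2711 rad/s.

2.27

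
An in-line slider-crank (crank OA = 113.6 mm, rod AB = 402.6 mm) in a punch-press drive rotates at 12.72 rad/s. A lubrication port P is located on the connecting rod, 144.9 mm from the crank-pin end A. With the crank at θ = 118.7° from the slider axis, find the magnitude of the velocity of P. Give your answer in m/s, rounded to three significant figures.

1.28

ω = 12.72 rad/s.  Crank-pin speed |V_A| = rω = 1.445 m/s, perpendicular to OA.
Rod angle: sinφ = −(r/L) sinθ ⇒ φ = -14.330°; ω_rod = −rω cosθ/√(L²−r²sin²θ) = +1.7789 rad/s.
V_P = V_A + ω_rod × AP, with AP = 0.1449 m along the rod.
Components: V_Px = −rω sinθ − a·ω_rod·sinφ = -1.2037 m/s;  V_Py = rω cosθ + a·ω_rod·cosφ = -0.44417 m/s.
|V_P| = √(V_Px² + V_Py²) = 1.283 m/s.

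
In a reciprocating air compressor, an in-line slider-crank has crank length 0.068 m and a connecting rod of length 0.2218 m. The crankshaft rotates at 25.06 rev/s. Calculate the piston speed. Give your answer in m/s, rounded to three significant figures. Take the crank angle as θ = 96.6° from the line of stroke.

10.2

ω = 2π·25.1 = 157.5 rad/s
For an in-line slider-crank, x = r cosθ + √(L² − r² sin²θ), so v = −rω sinθ·[1 + r cosθ/√(L² − r² sin²θ)].
With r = 0.068 m, L = 0.2218 m, θ = 96.6°: √(L² − r² sin²θ) = 0.21126 m.
v = −0.068·157.5·0.99337·[1 + 0.068·-0.11494/0.21126] = -10.243 m/s.
|v| = 10.243 m/s.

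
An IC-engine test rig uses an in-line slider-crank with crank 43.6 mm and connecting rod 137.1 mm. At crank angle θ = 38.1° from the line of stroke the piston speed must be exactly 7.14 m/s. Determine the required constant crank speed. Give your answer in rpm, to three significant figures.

2020

For an in-line slider-crank, |v_piston| = rω|sinθ|·[1 + r cosθ/√(L² − r² sin²θ)].
With r = 0.0436 m, L = 0.1371 m, θ = 38.1°: the bracketed kinematic factor |dx/dθ| = 0.033769 m.
ω = v/|dx/dθ| = 7.14/0.033769 = 211.44 rad/s.
N = 60ω/(2π) = 2019.1 rpm.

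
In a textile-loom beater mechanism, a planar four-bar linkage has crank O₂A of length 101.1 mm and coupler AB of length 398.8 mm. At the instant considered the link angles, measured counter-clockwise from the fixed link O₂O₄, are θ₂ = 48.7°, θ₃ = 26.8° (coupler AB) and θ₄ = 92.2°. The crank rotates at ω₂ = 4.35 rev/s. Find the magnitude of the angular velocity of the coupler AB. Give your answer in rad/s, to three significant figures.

ω₂ = 27.33 rad/s (from 4.35 rev/s).
Differentiating the loop-closure r₂e^{iθ₂}+r₃e^{iθ₃}=r₁+r₄e^{iθ₄} gives r₂ω₂e^{iθ₂}+r₃ω₃e^{iθ₃}=r₄ω₄e^{iθ₄}.
Eliminating the other unknown: ω₃ = r₂ω₂ sin(θ₄−θ₂) / [r₃ sin(θ₃−θ₄)].
Numerator sine = +0.68835; denominator sine = -0.90924.
Result = 0.1011·27.33·(+0.68835) / (0.3988·(-0.90924)) = -5.2457 rad/s; magnitude 5.2457 rad/s.

5.25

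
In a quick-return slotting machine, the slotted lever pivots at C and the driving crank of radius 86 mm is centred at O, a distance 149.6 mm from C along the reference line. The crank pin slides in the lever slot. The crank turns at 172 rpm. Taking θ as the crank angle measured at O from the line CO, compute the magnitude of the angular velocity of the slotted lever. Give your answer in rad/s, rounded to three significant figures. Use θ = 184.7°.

23.7

ω = 18.01 rad/s (from 172 rpm).
Crank pin A relative to C: A = (d + r cosθ, r sinθ); lever angle φ = atan2(r sinθ, d + r cosθ).
Differentiating tanφ: φ̇ = rω(d cosθ + r)/(d² + r² + 2dr cosθ).
d² + r² + 2dr cosθ = |CA|² = 0.00413148 m²;  d cosθ + r = -0.063097 m.
|ω_lever| = |0.086·18.01·-0.063097| / 0.00413148 = 23.657 rad/s.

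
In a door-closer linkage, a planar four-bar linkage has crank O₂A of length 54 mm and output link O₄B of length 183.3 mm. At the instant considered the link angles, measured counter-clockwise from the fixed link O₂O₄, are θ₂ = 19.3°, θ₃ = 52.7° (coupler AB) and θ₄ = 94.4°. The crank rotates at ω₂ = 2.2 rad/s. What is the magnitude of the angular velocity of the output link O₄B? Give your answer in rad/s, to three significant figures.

0.536

ω₂ = 2.2 rad/s
Differentiating the loop-closure r₂e^{iθ₂}+r₃e^{iθ₃}=r₁+r₄e^{iθ₄} gives r₂ω₂e^{iθ₂}+r₃ω₃e^{iθ₃}=r₄ω₄e^{iθ₄}.
Eliminating the other unknown: ω₄ = r₂ω₂ sin(θ₂−θ₃) / [r₄ sin(θ₄−θ₃)].
Numerator sine = -0.55048; denominator sine = +0.66523.
Result = 0.054·2.2·(-0.55048) / (0.1833·(+0.66523)) = -0.53632 rad/s; magnitude 0.53632 rad/s.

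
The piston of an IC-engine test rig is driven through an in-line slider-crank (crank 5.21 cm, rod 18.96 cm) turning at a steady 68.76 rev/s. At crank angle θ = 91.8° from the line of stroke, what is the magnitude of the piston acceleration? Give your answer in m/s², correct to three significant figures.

3080

ω = 2π·68.8 = 432 rad/s
x(θ) = r cosθ + √(L² − r² sin²θ); with ω constant, a = ω²·d²x/dθ².
d²x/dθ² = −r cosθ − r²(cos2θ)/√u − r⁴ sin²2θ/(4u^{3/2}),  u = L² − r² sin²θ = 0.0332364 m².
Substituting r = 0.0521 m, L = 0.1896 m, θ = 91.8°: d²x/dθ² = +0.016495 m.
a = ω²·d²x/dθ² = (432)²·(+0.016495) = +3078.8 m/s²;  |a| = 3078.8 m/s².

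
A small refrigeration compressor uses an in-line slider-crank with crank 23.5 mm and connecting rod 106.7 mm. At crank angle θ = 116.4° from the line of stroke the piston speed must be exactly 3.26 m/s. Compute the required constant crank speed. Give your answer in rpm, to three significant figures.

For an in-line slider-crank, |v_piston| = rω|sinθ|·[1 + r cosθ/√(L² − r² sin²θ)].
With r = 0.0235 m, L = 0.1067 m, θ = 116.4°: the bracketed kinematic factor |dx/dθ| = 0.018947 m.
ω = v/|dx/dθ| = 3.26/0.018947 = 172.06 rad/s.
N = 60ω/(2π) = 1643.1 rpm.

1640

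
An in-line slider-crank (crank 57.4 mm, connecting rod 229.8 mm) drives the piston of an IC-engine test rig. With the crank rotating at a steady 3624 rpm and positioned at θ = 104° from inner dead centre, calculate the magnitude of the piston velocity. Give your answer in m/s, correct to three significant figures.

ω = 2π·3624/60 = 379.5 rad/s
For an in-line slider-crank, x = r cosθ + √(L² − r² sin²θ), so v = −rω sinθ·[1 + r cosθ/√(L² − r² sin²θ)].
With r = 0.0574 m, L = 0.2298 m, θ = 104°: √(L² − r² sin²θ) = 0.22295 m.
v = −0.0574·379.5·0.97030·[1 + 0.0574·-0.24192/0.22295] = -19.82 m/s.
|v| = 19.82 m/s.

19.8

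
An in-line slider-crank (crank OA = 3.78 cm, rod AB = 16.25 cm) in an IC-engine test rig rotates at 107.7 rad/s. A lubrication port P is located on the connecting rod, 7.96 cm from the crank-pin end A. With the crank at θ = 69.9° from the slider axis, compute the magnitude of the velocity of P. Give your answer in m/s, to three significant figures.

ω = 107.7 rad/s.  Crank-pin speed |V_A| = rω = 4.0711 m/s, perpendicular to OA.
Rod angle: sinφ = −(r/L) sinθ ⇒ φ = -12.618°; ω_rod = −rω cosθ/√(L²−r²sin²θ) = -8.8227 rad/s.
V_P = V_A + ω_rod × AP, with AP = 0.0796 m along the rod.
Components: V_Px = −rω sinθ − a·ω_rod·sinφ = -3.9765 m/s;  V_Py = rω cosθ + a·ω_rod·cosφ = +0.71374 m/s.
|V_P| = √(V_Px² + V_Py²) = 4.0401 m/s.

4.04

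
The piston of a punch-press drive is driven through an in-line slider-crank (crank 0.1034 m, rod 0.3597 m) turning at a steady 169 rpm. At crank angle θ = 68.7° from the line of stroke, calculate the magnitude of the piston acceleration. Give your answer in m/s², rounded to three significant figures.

4.75

ω = 2π·169/60 = 17.7 rad/s
x(θ) = r cosθ + √(L² − r² sin²θ); with ω constant, a = ω²·d²x/dθ².
d²x/dθ² = −r cosθ − r²(cos2θ)/√u − r⁴ sin²2θ/(4u^{3/2}),  u = L² − r² sin²θ = 0.120103 m².
Substituting r = 0.1034 m, L = 0.3597 m, θ = 68.7°: d²x/dθ² = -0.015166 m.
a = ω²·d²x/dθ² = (17.7)²·(-0.015166) = -4.75 m/s²;  |a| = 4.75 m/s².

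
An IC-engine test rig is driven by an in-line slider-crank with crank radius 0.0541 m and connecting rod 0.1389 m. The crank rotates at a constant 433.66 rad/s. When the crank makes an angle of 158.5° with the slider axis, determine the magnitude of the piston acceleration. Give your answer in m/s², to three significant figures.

6470

ω = 433.7 rad/s
x(θ) = r cosθ + √(L² − r² sin²θ); with ω constant, a = ω²·d²x/dθ².
d²x/dθ² = −r cosθ − r²(cos2θ)/√u − r⁴ sin²2θ/(4u^{3/2}),  u = L² − r² sin²θ = 0.0189001 m².
Substituting r = 0.0541 m, L = 0.1389 m, θ = 158.5°: d²x/dθ² = +0.034382 m.
a = ω²·d²x/dθ² = (433.7)²·(+0.034382) = +6465.9 m/s²;  |a| = 6465.9 m/s².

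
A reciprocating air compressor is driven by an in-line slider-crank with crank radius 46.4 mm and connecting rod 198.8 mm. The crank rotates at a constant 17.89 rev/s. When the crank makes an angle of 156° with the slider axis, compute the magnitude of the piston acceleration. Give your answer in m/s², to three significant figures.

443

ω = 2π·17.9 = 112.4 rad/s
x(θ) = r cosθ + √(L² − r² sin²θ); with ω constant, a = ω²·d²x/dθ².
d²x/dθ² = −r cosθ − r²(cos2θ)/√u − r⁴ sin²2θ/(4u^{3/2}),  u = L² − r² sin²θ = 0.0391653 m².
Substituting r = 0.0464 m, L = 0.1988 m, θ = 156°: d²x/dθ² = +0.035027 m.
a = ω²·d²x/dθ² = (112.4)²·(+0.035027) = +442.57 m/s²;  |a| = 442.57 m/s².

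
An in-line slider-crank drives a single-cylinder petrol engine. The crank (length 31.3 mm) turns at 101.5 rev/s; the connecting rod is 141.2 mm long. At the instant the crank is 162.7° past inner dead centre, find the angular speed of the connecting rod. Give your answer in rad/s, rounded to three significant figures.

ω = 637.7 rad/s (converted from 101.5 rev/s).
The rod makes angle φ with the slider axis where L sinφ = r sinθ; differentiating, L cosφ·φ̇ = r ω cosθ.
L cosφ = √(L² − r² sin²θ) = 0.14089 m.
|ω_rod| = r ω |cosθ| / √(L² − r² sin²θ) = 0.0313·637.7·0.95476/0.14089 = 135.27 rad/s.

135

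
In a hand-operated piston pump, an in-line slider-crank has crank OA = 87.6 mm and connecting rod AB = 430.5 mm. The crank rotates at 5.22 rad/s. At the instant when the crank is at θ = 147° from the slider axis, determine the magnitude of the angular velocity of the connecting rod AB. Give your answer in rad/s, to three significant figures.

0.896

ω = 5.22 rad/s
The rod makes angle φ with the slider axis where L sinφ = r sinθ; differentiating, L cosφ·φ̇ = r ω cosθ.
L cosφ = √(L² − r² sin²θ) = 0.42785 m.
|ω_rod| = r ω |cosθ| / √(L² − r² sin²θ) = 0.0876·5.22·0.83867/0.42785 = 0.89635 rad/s.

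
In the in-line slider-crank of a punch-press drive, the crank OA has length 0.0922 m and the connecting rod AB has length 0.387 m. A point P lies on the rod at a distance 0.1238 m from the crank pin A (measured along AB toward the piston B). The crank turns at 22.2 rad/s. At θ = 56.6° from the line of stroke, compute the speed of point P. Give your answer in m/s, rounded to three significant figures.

ω = 22.2 rad/s.  Crank-pin speed |V_A| = rω = 2.0468 m/s, perpendicular to OA.
Rod angle: sinφ = −(r/L) sinθ ⇒ φ = -11.472°; ω_rod = −rω cosθ/√(L²−r²sin²θ) = -2.9708 rad/s.
V_P = V_A + ω_rod × AP, with AP = 0.1238 m along the rod.
Components: V_Px = −rω sinθ − a·ω_rod·sinφ = -1.782 m/s;  V_Py = rω cosθ + a·ω_rod·cosφ = +0.7663 m/s.
|V_P| = √(V_Px² + V_Py²) = 1.9397 m/s.

1.94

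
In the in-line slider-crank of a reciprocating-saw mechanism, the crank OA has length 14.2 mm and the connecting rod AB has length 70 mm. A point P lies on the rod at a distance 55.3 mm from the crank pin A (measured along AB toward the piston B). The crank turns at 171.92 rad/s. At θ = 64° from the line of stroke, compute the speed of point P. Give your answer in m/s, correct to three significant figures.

2.36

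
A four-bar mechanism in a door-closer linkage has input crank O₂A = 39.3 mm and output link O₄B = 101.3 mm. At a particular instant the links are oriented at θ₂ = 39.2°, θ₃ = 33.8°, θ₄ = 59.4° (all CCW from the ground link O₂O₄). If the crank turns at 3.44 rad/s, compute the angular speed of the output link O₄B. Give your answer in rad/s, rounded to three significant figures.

ω₂ = 3.44 rad/s
Differentiating the loop-closure r₂e^{iθ₂}+r₃e^{iθ₃}=r₁+r₄e^{iθ₄} gives r₂ω₂e^{iθ₂}+r₃ω₃e^{iθ₃}=r₄ω₄e^{iθ₄}.
Eliminating the other unknown: ω₄ = r₂ω₂ sin(θ₂−θ₃) / [r₄ sin(θ₄−θ₃)].
Numerator sine = +0.09411; denominator sine = +0.43209.
Result = 0.0393·3.44·(+0.09411) / (0.1013·(+0.43209)) = +0.29067 rad/s; magnitude 0.29067 rad/s.

0.291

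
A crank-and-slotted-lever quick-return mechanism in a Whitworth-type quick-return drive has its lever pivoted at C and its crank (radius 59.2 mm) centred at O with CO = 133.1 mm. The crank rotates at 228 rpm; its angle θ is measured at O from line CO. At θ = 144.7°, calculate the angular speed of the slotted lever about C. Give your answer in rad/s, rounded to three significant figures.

ω = 23.88 rad/s (from 228 rpm).
Crank pin A relative to C: A = (d + r cosθ, r sinθ); lever angle φ = atan2(r sinθ, d + r cosθ).
Differentiating tanφ: φ̇ = rω(d cosθ + r)/(d² + r² + 2dr cosθ).
d² + r² + 2dr cosθ = |CA|² = 0.00835871 m²;  d cosθ + r = -0.049428 m.
|ω_lever| = |0.0592·23.88·-0.049428| / 0.00835871 = 8.3583 rad/s.

8.36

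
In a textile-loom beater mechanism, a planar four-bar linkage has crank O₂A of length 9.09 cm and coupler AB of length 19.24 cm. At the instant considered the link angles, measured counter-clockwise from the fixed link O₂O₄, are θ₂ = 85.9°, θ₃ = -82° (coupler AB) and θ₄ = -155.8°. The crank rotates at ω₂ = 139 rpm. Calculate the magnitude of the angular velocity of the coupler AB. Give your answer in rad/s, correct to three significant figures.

6.31

ω₂ = 14.56 rad/s (from 139 rpm).
Differentiating the loop-closure r₂e^{iθ₂}+r₃e^{iθ₃}=r₁+r₄e^{iθ₄} gives r₂ω₂e^{iθ₂}+r₃ω₃e^{iθ₃}=r₄ω₄e^{iθ₄}.
Eliminating the other unknown: ω₃ = r₂ω₂ sin(θ₄−θ₂) / [r₃ sin(θ₃−θ₄)].
Numerator sine = +0.88048; denominator sine = +0.96029.
Result = 0.0909·14.56·(+0.88048) / (0.1924·(+0.96029)) = +6.3055 rad/s; magnitude 6.3055 rad/s.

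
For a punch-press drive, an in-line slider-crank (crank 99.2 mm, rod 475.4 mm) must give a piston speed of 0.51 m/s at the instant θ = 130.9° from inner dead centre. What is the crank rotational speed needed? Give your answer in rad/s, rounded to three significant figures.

For an in-line slider-crank, |v_piston| = rω|sinθ|·[1 + r cosθ/√(L² − r² sin²θ)].
With r = 0.0992 m, L = 0.4754 m, θ = 130.9°: the bracketed kinematic factor |dx/dθ| = 0.064607 m.
ω = v/|dx/dθ| = 0.51/0.064607 = 7.8939 rad/s.

7.89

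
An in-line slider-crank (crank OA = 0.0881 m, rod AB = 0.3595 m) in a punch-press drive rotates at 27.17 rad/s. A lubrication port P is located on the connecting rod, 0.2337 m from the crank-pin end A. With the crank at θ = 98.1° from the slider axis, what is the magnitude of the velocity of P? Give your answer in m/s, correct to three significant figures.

2.32

ω = 27.17 rad/s.  Crank-pin speed |V_A| = rω = 2.3937 m/s, perpendicular to OA.
Rod angle: sinφ = −(r/L) sinθ ⇒ φ = -14.041°; ω_rod = −rω cosθ/√(L²−r²sin²θ) = +0.96706 rad/s.
V_P = V_A + ω_rod × AP, with AP = 0.2337 m along the rod.
Components: V_Px = −rω sinθ − a·ω_rod·sinφ = -2.315 m/s;  V_Py = rω cosθ + a·ω_rod·cosφ = -0.11802 m/s.
|V_P| = √(V_Px² + V_Py²) = 2.318 m/s.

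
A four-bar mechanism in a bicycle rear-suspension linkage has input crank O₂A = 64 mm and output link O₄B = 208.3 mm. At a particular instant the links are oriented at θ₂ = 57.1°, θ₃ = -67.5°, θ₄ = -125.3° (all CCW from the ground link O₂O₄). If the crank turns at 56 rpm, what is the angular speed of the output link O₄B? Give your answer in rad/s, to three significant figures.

ω₂ = 5.864 rad/s (from 56 rpm).
Differentiating the loop-closure r₂e^{iθ₂}+r₃e^{iθ₃}=r₁+r₄e^{iθ₄} gives r₂ω₂e^{iθ₂}+r₃ω₃e^{iθ₃}=r₄ω₄e^{iθ₄}.
Eliminating the other unknown: ω₄ = r₂ω₂ sin(θ₂−θ₃) / [r₄ sin(θ₄−θ₃)].
Numerator sine = +0.82314; denominator sine = -0.84619.
Result = 0.064·5.864·(+0.82314) / (0.2083·(-0.84619)) = -1.7527 rad/s; magnitude 1.7527 rad/s.

1.75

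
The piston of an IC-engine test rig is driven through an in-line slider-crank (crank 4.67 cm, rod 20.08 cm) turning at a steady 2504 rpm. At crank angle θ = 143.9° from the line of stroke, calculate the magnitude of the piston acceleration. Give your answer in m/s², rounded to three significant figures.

2350

ω = 2π·2504/60 = 262.2 rad/s
x(θ) = r cosθ + √(L² − r² sin²θ); with ω constant, a = ω²·d²x/dθ².
d²x/dθ² = −r cosθ − r²(cos2θ)/√u − r⁴ sin²2θ/(4u^{3/2}),  u = L² − r² sin²θ = 0.0395635 m².
Substituting r = 0.0467 m, L = 0.2008 m, θ = 143.9°: d²x/dθ² = +0.034244 m.
a = ω²·d²x/dθ² = (262.2)²·(+0.034244) = +2354.6 m/s²;  |a| = 2354.6 m/s².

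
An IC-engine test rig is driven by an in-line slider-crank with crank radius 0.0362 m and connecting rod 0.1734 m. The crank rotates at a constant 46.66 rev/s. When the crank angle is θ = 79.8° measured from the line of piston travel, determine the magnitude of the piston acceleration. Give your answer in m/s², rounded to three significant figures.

70.2

ω = 2π·46.7 = 293.2 rad/s
x(θ) = r cosθ + √(L² − r² sin²θ); with ω constant, a = ω²·d²x/dθ².
d²x/dθ² = −r cosθ − r²(cos2θ)/√u − r⁴ sin²2θ/(4u^{3/2}),  u = L² − r² sin²θ = 0.0287982 m².
Substituting r = 0.0362 m, L = 0.1734 m, θ = 79.8°: d²x/dθ² = +0.00081663 m.
a = ω²·d²x/dθ² = (293.2)²·(+0.00081663) = +70.19 m/s²;  |a| = 70.19 m/s².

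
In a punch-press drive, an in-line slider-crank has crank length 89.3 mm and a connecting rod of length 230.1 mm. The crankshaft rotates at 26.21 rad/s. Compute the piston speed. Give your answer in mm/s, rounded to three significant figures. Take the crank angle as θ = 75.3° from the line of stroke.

2500

ω = 26.21 rad/s
For an in-line slider-crank, x = r cosθ + √(L² − r² sin²θ), so v = −rω sinθ·[1 + r cosθ/√(L² − r² sin²θ)].
With r = 0.0893 m, L = 0.2301 m, θ = 75.3°: √(L² − r² sin²θ) = 0.21327 m.
v = −0.0893·26.21·0.96727·[1 + 0.0893·0.25376/0.21327] = -2.5045 m/s.
|v| = 2.5045 m/s = 2504.5 mm/s.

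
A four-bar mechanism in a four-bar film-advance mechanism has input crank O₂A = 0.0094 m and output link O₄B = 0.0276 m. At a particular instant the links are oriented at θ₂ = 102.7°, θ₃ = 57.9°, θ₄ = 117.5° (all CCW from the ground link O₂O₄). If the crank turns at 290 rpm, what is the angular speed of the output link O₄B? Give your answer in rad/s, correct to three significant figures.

8.45

ω₂ = 30.37 rad/s (from 290 rpm).
Differentiating the loop-closure r₂e^{iθ₂}+r₃e^{iθ₃}=r₁+r₄e^{iθ₄} gives r₂ω₂e^{iθ₂}+r₃ω₃e^{iθ₃}=r₄ω₄e^{iθ₄}.
Eliminating the other unknown: ω₄ = r₂ω₂ sin(θ₂−θ₃) / [r₄ sin(θ₄−θ₃)].
Numerator sine = +0.70463; denominator sine = +0.86251.
Result = 0.0094·30.37·(+0.70463) / (0.0276·(+0.86251)) = +8.4497 rad/s; magnitude 8.4497 rad/s.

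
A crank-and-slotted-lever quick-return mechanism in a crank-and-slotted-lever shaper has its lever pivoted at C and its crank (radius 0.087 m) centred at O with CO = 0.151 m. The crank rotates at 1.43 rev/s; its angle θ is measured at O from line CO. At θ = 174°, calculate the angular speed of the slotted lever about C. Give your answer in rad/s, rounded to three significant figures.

11.6

ω = 8.985 rad/s (from 1.43 rev/s).
Crank pin A relative to C: A = (d + r cosθ, r sinθ); lever angle φ = atan2(r sinθ, d + r cosθ).
Differentiating tanφ: φ̇ = rω(d cosθ + r)/(d² + r² + 2dr cosθ).
d² + r² + 2dr cosθ = |CA|² = 0.00423993 m²;  d cosθ + r = -0.063173 m.
|ω_lever| = |0.087·8.985·-0.063173| / 0.00423993 = 11.647 rad/s.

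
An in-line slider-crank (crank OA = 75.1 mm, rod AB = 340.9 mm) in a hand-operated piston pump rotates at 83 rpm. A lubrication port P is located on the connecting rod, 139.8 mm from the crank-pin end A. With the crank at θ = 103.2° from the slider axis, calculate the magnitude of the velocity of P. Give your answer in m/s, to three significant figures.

0.628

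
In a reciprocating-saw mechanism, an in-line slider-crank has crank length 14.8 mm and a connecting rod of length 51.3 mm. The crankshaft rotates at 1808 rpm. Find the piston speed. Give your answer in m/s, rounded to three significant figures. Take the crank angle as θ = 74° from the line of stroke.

2.92

ω = 2π·1808/60 = 189.3 rad/s
For an in-line slider-crank, x = r cosθ + √(L² − r² sin²θ), so v = −rω sinθ·[1 + r cosθ/√(L² − r² sin²θ)].
With r = 0.0148 m, L = 0.0513 m, θ = 74°: √(L² − r² sin²θ) = 0.049288 m.
v = −0.0148·189.3·0.96126·[1 + 0.0148·0.27564/0.049288] = -2.9165 m/s.
|v| = 2.9165 m/s.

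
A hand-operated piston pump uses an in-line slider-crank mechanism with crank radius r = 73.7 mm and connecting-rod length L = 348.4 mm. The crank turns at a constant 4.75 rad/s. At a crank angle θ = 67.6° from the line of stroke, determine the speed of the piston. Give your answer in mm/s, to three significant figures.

ω = 4.75 rad/s
For an in-line slider-crank, x = r cosθ + √(L² − r² sin²θ), so v = −rω sinθ·[1 + r cosθ/√(L² − r² sin²θ)].
With r = 0.0737 m, L = 0.3484 m, θ = 67.6°: √(L² − r² sin²θ) = 0.34167 m.
v = −0.0737·4.75·0.92455·[1 + 0.0737·0.38107/0.34167] = -0.35026 m/s.
|v| = 0.35026 m/s = 350.26 mm/s.

350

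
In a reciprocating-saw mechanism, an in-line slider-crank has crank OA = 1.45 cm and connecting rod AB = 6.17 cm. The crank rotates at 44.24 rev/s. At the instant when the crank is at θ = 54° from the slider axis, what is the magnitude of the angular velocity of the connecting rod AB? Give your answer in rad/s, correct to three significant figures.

ω = 278 rad/s (converted from 44.24 rev/s).
The rod makes angle φ with the slider axis where L sinφ = r sinθ; differentiating, L cosφ·φ̇ = r ω cosθ.
L cosφ = √(L² − r² sin²θ) = 0.060575 m.
|ω_rod| = r ω |cosθ| / √(L² − r² sin²θ) = 0.0145·278·0.58779/0.060575 = 39.11 rad/s.

39.1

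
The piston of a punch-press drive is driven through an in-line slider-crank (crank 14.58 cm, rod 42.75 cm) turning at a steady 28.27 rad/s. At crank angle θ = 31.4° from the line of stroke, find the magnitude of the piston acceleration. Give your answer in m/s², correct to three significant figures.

ω = 28.27 rad/s
x(θ) = r cosθ + √(L² − r² sin²θ); with ω constant, a = ω²·d²x/dθ².
d²x/dθ² = −r cosθ − r²(cos2θ)/√u − r⁴ sin²2θ/(4u^{3/2}),  u = L² − r² sin²θ = 0.176986 m².
Substituting r = 0.1458 m, L = 0.4275 m, θ = 31.4°: d²x/dθ² = -0.14874 m.
a = ω²·d²x/dθ² = (28.27)²·(-0.14874) = -118.88 m/s²;  |a| = 118.88 m/s².

119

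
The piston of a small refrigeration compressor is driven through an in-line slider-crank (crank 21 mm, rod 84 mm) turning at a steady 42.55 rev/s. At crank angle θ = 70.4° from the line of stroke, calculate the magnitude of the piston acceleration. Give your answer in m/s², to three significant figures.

ω = 2π·42.5 = 267.3 rad/s
x(θ) = r cosθ + √(L² − r² sin²θ); with ω constant, a = ω²·d²x/dθ².
d²x/dθ² = −r cosθ − r²(cos2θ)/√u − r⁴ sin²2θ/(4u^{3/2}),  u = L² − r² sin²θ = 0.00666462 m².
Substituting r = 0.021 m, L = 0.084 m, θ = 70.4°: d²x/dθ² = -0.002894 m.
a = ω²·d²x/dθ² = (267.3)²·(-0.002894) = -206.85 m/s²;  |a| = 206.85 m/s².

207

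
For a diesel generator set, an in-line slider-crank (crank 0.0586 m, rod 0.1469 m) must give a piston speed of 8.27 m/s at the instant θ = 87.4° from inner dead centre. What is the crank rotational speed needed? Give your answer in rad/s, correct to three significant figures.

139

For an in-line slider-crank, |v_piston| = rω|sinθ|·[1 + r cosθ/√(L² − r² sin²θ)].
With r = 0.0586 m, L = 0.1469 m, θ = 87.4°: the bracketed kinematic factor |dx/dθ| = 0.059695 m.
ω = v/|dx/dθ| = 8.27/0.059695 = 138.54 rad/s.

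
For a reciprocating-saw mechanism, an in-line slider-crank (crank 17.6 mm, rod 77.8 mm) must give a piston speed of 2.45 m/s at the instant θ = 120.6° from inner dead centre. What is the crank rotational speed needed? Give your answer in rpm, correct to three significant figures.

1750

For an in-line slider-crank, |v_piston| = rω|sinθ|·[1 + r cosθ/√(L² − r² sin²θ)].
With r = 0.0176 m, L = 0.0778 m, θ = 120.6°: the bracketed kinematic factor |dx/dθ| = 0.013371 m.
ω = v/|dx/dθ| = 2.45/0.013371 = 183.24 rad/s.
N = 60ω/(2π) = 1749.8 rpm.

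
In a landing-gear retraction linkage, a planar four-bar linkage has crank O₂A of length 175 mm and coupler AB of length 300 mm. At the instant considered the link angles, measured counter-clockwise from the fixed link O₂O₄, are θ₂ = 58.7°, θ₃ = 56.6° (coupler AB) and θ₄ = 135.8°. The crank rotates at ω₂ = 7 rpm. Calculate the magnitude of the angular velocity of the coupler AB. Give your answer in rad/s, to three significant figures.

ω₂ = 0.733 rad/s (from 7 rpm).
Differentiating the loop-closure r₂e^{iθ₂}+r₃e^{iθ₃}=r₁+r₄e^{iθ₄} gives r₂ω₂e^{iθ₂}+r₃ω₃e^{iθ₃}=r₄ω₄e^{iθ₄}.
Eliminating the other unknown: ω₃ = r₂ω₂ sin(θ₄−θ₂) / [r₃ sin(θ₃−θ₄)].
Numerator sine = +0.97476; denominator sine = -0.98229.
Result = 0.175·0.733·(+0.97476) / (0.3·(-0.98229)) = -0.42433 rad/s; magnitude 0.42433 rad/s.

0.424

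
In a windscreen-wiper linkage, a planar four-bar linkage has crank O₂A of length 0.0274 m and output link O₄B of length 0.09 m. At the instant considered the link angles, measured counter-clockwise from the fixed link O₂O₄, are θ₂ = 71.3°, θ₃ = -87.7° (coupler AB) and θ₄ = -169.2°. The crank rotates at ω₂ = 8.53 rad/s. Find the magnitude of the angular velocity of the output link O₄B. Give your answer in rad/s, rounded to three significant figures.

ω₂ = 8.53 rad/s
Differentiating the loop-closure r₂e^{iθ₂}+r₃e^{iθ₃}=r₁+r₄e^{iθ₄} gives r₂ω₂e^{iθ₂}+r₃ω₃e^{iθ₃}=r₄ω₄e^{iθ₄}.
Eliminating the other unknown: ω₄ = r₂ω₂ sin(θ₂−θ₃) / [r₄ sin(θ₄−θ₃)].
Numerator sine = +0.35837; denominator sine = -0.98902.
Result = 0.0274·8.53·(+0.35837) / (0.09·(-0.98902)) = -0.94099 rad/s; magnitude 0.94099 rad/s.

0.941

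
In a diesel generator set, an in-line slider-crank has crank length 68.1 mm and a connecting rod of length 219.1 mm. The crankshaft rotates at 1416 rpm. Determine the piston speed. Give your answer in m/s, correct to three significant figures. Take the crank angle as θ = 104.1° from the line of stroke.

ω = 2π·1416/60 = 148.3 rad/s
For an in-line slider-crank, x = r cosθ + √(L² − r² sin²θ), so v = −rω sinθ·[1 + r cosθ/√(L² − r² sin²θ)].
With r = 0.0681 m, L = 0.2191 m, θ = 104.1°: √(L² − r² sin²θ) = 0.20891 m.
v = −0.0681·148.3·0.96987·[1 + 0.0681·-0.24362/0.20891] = -9.0161 m/s.
|v| = 9.0161 m/s.

9.02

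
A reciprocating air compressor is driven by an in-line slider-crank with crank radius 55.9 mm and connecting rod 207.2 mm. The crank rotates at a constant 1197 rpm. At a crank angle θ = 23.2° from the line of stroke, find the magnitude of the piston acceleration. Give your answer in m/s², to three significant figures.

ω = 2π·1197/60 = 125.3 rad/s
x(θ) = r cosθ + √(L² − r² sin²θ); with ω constant, a = ω²·d²x/dθ².
d²x/dθ² = −r cosθ − r²(cos2θ)/√u − r⁴ sin²2θ/(4u^{3/2}),  u = L² − r² sin²θ = 0.0424469 m².
Substituting r = 0.0559 m, L = 0.2072 m, θ = 23.2°: d²x/dθ² = -0.061986 m.
a = ω²·d²x/dθ² = (125.3)²·(-0.061986) = -973.95 m/s²;  |a| = 973.95 m/s².

974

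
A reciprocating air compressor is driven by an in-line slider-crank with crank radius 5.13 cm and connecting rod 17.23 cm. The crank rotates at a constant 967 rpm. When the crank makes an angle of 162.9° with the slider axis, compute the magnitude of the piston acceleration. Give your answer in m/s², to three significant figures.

372

ω = 2π·967/60 = 101.3 rad/s
x(θ) = r cosθ + √(L² − r² sin²θ); with ω constant, a = ω²·d²x/dθ².
d²x/dθ² = −r cosθ − r²(cos2θ)/√u − r⁴ sin²2θ/(4u^{3/2}),  u = L² − r² sin²θ = 0.0294598 m².
Substituting r = 0.0513 m, L = 0.1723 m, θ = 162.9°: d²x/dθ² = +0.036243 m.
a = ω²·d²x/dθ² = (101.3)²·(+0.036243) = +371.65 m/s²;  |a| = 371.65 m/s².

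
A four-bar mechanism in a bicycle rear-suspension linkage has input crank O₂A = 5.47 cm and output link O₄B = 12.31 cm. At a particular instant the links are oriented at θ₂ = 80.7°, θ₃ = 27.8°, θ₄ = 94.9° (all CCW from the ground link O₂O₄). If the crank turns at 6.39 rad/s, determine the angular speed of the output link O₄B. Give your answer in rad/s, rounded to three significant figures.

ω₂ = 6.39 rad/s
Differentiating the loop-closure r₂e^{iθ₂}+r₃e^{iθ₃}=r₁+r₄e^{iθ₄} gives r₂ω₂e^{iθ₂}+r₃ω₃e^{iθ₃}=r₄ω₄e^{iθ₄}.
Eliminating the other unknown: ω₄ = r₂ω₂ sin(θ₂−θ₃) / [r₄ sin(θ₄−θ₃)].
Numerator sine = +0.79758; denominator sine = +0.92119.
Result = 0.0547·6.39·(+0.79758) / (0.1231·(+0.92119)) = +2.4584 rad/s; magnitude 2.4584 rad/s.

2.46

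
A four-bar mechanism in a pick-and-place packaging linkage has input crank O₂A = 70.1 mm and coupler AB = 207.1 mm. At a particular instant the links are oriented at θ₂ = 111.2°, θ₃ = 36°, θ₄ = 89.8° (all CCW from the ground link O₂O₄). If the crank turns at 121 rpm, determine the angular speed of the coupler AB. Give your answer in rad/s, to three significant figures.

1.94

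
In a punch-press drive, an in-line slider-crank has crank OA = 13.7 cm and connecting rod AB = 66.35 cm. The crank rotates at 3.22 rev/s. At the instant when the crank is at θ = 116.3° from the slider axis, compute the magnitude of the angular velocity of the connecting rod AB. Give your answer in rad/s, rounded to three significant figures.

1.88

ω = 20.23 rad/s (converted from 3.22 rev/s).
The rod makes angle φ with the slider axis where L sinφ = r sinθ; differentiating, L cosφ·φ̇ = r ω cosθ.
L cosφ = √(L² − r² sin²θ) = 0.65203 m.
|ω_rod| = r ω |cosθ| / √(L² − r² sin²θ) = 0.137·20.23·0.44307/0.65203 = 1.8835 rad/s.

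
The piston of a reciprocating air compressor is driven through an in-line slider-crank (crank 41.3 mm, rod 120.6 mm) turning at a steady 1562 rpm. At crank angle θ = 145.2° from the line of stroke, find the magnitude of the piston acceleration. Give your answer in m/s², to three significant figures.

763

ω = 2π·1562/60 = 163.6 rad/s
x(θ) = r cosθ + √(L² − r² sin²θ); with ω constant, a = ω²·d²x/dθ².
d²x/dθ² = −r cosθ − r²(cos2θ)/√u − r⁴ sin²2θ/(4u^{3/2}),  u = L² − r² sin²θ = 0.0139888 m².
Substituting r = 0.0413 m, L = 0.1206 m, θ = 145.2°: d²x/dθ² = +0.0285 m.
a = ω²·d²x/dθ² = (163.6)²·(+0.0285) = +762.55 m/s²;  |a| = 762.55 m/s².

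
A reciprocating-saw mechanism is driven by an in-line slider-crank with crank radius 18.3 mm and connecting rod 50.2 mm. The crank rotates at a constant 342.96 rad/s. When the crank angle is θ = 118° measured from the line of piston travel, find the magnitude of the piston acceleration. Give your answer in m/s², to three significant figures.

1450

ω = 343 rad/s
x(θ) = r cosθ + √(L² − r² sin²θ); with ω constant, a = ω²·d²x/dθ².
d²x/dθ² = −r cosθ − r²(cos2θ)/√u − r⁴ sin²2θ/(4u^{3/2}),  u = L² − r² sin²θ = 0.00225896 m².
Substituting r = 0.0183 m, L = 0.0502 m, θ = 118°: d²x/dθ² = +0.012352 m.
a = ω²·d²x/dθ² = (343)²·(+0.012352) = +1452.9 m/s²;  |a| = 1452.9 m/s².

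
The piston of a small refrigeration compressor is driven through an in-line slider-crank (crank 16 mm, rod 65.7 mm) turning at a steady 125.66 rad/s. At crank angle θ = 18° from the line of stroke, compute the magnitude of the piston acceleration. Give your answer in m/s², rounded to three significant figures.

291

ω = 125.7 rad/s
x(θ) = r cosθ + √(L² − r² sin²θ); with ω constant, a = ω²·d²x/dθ².
d²x/dθ² = −r cosθ − r²(cos2θ)/√u − r⁴ sin²2θ/(4u^{3/2}),  u = L² − r² sin²θ = 0.00429204 m².
Substituting r = 0.016 m, L = 0.0657 m, θ = 18°: d²x/dθ² = -0.018398 m.
a = ω²·d²x/dθ² = (125.7)²·(-0.018398) = -290.52 m/s²;  |a| = 290.52 m/s².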